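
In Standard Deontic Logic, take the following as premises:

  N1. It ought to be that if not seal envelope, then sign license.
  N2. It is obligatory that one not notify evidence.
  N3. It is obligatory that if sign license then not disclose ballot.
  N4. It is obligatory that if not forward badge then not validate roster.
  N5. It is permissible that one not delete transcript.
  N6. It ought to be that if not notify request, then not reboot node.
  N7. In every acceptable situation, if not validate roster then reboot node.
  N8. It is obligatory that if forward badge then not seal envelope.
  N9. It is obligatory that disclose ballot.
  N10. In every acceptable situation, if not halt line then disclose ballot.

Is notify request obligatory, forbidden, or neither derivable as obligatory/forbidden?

Obligatory

Premise 9 states O(disclose_ballot) outright.
The contrapositive of premise 3 (O(sign_license → ¬disclose_ballot)) is O(disclose_ballot → ¬sign_license), and O(disclose_ballot) is already established, so O(¬sign_license).
The contrapositive of premise 1 (O(¬seal_envelope → sign_license)) is O(¬sign_license → seal_envelope), and O(¬sign_license) is already established, so O(seal_envelope).
The contrapositive of premise 8 (O(forward_badge → ¬seal_envelope)) is O(seal_envelope → ¬forward_badge), and O(seal_envelope) is already established, so O(¬forward_badge).
From O(¬forward_badge) and premise 4, O(¬forward_badge → ¬validate_roster), we obtain O(¬validate_roster).
Premise 7 is O(¬validate_roster → reboot_node); since O(¬validate_roster), deontic closure gives O(reboot_node).
Premise 6 is O(¬notify_request → ¬reboot_node); contrapositively O(reboot_node → notify_request). Since O(reboot_node) holds, K gives O(notify_request).
Premises 2, 5, 10 do not contribute to this derivation.
Hence notify_request is obligatory.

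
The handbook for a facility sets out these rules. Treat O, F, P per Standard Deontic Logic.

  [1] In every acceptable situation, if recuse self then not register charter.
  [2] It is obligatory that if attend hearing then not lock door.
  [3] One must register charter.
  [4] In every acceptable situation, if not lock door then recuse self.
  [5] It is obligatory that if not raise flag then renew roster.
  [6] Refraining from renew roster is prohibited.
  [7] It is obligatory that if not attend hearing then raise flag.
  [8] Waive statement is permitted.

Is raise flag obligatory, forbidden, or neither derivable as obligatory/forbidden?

Obligatory

Premise 3 gives O(register_charter).
The contrapositive of premise 1 (O(recuse_self → ¬register_charter)) is O(register_charter → ¬recuse_self), and O(register_charter) is already established, so O(¬recuse_self).
Premise 4, O(¬lock_door → recuse_self), contraposes to O(¬recuse_self → lock_door); with O(¬recuse_self) we get O(lock_door).
Premise 2, O(attend_hearing → ¬lock_door), contraposes to O(lock_door → ¬attend_hearing); with O(lock_door) we get O(¬attend_hearing).
Premise 7 is O(¬attend_hearing → raise_flag); since O(¬attend_hearing), deontic closure gives O(raise_flag).
Premises 5, 6, 8 do not contribute to this derivation.
Hence raise_flag is obligatory.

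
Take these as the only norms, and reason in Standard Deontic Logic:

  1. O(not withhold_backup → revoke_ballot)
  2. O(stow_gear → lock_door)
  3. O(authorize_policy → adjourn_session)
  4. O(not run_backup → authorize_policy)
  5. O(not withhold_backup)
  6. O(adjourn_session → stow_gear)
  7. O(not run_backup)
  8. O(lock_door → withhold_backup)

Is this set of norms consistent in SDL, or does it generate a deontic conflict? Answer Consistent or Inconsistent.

Inconsistent

Premise 7 gives O(not run_backup).
With premise 4, O(not run_backup → authorize_policy), the K-axiom yields O(authorize_policy).
From O(authorize_policy) and premise 3, O(authorize_policy → adjourn_session), we obtain O(adjourn_session).
Premise 6 is O(adjourn_session → stow_gear); since O(adjourn_session), deontic closure gives O(stow_gear).
Premise 2 is O(stow_gear → lock_door); since O(stow_gear), deontic closure gives O(lock_door).
From O(lock_door) and premise 8, O(lock_door → withhold_backup), we obtain O(withhold_backup).
However, premise 5 gives O(not withhold_backup).
We now have both O(withhold_backup) and O(not withhold_backup) — withhold_backup is simultaneously obligatory and forbidden, violating the D-axiom.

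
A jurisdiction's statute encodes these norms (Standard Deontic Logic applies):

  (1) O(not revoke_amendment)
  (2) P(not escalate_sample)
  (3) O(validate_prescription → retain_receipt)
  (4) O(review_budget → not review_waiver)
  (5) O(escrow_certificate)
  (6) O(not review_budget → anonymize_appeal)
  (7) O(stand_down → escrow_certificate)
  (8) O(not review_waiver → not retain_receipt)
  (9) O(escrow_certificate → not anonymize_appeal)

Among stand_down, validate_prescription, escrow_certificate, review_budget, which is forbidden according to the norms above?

Premise 5 gives O(escrow_certificate).
Premise 9 is O(escrow_certificate → not anonymize_appeal); since O(escrow_certificate), deontic closure gives O(not anonymize_appeal).
Premise 6 is O(not review_budget → anonymize_appeal); contrapositively O(not anonymize_appeal → review_budget). Since O(not anonymize_appeal) holds, K gives O(review_budget).
With premise 4, O(review_budget → not review_waiver), the K-axiom yields O(not review_waiver).
Applying K to premise 8 (O(not review_waiver → not retain_receipt)) and O(not review_waiver) yields O(not retain_receipt).
The contrapositive of premise 3 (O(validate_prescription → retain_receipt)) is O(not retain_receipt → not validate_prescription), and O(not retain_receipt) is already established, so O(not validate_prescription).
So O(not validate_prescription) holds, i.e. validate_prescription is forbidden. None of the other listed options is forbidden under the premises.

validate_prescription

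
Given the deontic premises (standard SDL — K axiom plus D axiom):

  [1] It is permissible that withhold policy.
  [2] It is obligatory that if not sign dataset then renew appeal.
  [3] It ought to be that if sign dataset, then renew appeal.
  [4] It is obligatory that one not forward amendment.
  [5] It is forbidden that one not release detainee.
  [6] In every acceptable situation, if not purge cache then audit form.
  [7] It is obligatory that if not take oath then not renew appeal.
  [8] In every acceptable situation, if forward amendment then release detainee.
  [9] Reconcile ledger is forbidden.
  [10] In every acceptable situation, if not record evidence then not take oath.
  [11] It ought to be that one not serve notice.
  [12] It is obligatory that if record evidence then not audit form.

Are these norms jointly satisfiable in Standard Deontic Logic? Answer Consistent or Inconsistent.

Consistent

Premise 8 is O(forward_amendment → release_detainee); even if O(release_detainee) held, inferring O(forward_amendment) would be affirming the consequent — invalid.
So O(forward_amendment) is not derivable, and the apparent clash with O(¬forward_amendment) does not arise.
A world satisfying every obligation exists (e.g. audit_form=false, forward_amendment=false, purge_cache=true, reconcile_ledger=false, record_evidence=true, release_detainee=true, renew_appeal=true, serve_notice=false, sign_dataset=false, take_oath=true, withhold_policy=false); no atom is both obligatory and forbidden, so the set is consistent.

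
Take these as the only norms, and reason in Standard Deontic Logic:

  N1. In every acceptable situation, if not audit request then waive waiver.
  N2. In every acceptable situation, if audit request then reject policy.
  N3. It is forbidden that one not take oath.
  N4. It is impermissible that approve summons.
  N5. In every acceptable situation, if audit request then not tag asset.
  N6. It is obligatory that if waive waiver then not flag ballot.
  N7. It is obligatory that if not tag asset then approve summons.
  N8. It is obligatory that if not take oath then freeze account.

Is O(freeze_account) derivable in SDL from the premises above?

Premise 8 is O(¬take_oath → freeze_account), but O(¬take_oath) is not derivable from the premises, so it does not yield O(freeze_account).
No other premise forces O(freeze_account). An ideal world satisfying every premise can still have freeze_account false, so O(freeze_account) is not derivable.

No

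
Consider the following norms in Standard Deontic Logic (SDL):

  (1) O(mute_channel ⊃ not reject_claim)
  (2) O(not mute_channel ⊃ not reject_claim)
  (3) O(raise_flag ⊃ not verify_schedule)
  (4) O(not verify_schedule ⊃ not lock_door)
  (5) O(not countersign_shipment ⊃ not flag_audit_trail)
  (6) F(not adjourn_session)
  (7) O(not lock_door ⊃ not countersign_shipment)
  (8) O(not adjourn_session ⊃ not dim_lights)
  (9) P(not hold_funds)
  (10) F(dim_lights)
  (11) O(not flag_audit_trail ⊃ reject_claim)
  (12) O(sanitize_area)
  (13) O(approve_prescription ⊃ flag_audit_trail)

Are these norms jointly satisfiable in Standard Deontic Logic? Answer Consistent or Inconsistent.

Consistent

Premise 8 is O(not adjourn_session ⊃ not dim_lights); even if O(not dim_lights) held, inferring O(not adjourn_session) would be affirming the consequent — invalid.
So O(not adjourn_session) is not derivable, and the apparent clash with O(adjourn_session) does not arise.
A world satisfying every obligation exists (e.g. adjourn_session=true, approve_prescription=false, countersign_shipment=true, dim_lights=false, flag_audit_trail=true, hold_funds=false, lock_door=true, mute_channel=false, raise_flag=false, reject_claim=false, sanitize_area=true, verify_schedule=true); no atom is both obligatory and forbidden, so the set is consistent.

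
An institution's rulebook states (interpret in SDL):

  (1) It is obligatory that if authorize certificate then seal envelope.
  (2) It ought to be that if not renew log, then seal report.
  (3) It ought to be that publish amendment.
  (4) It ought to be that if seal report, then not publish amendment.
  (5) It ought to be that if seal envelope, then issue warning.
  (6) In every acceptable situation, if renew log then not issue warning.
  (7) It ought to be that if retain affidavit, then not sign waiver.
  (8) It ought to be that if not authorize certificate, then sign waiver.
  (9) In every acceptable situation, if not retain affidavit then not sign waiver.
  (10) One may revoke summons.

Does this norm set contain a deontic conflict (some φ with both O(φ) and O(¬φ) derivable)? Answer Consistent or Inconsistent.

Inconsistent

By case analysis on retain_affidavit: premise 7 gives O(retain_affidavit → ¬sign_waiver) and premise 9 gives O(¬retain_affidavit → ¬sign_waiver), so O(¬sign_waiver) either way.
The contrapositive of premise 8 (O(¬authorize_certificate → sign_waiver)) is O(¬sign_waiver → authorize_certificate), and O(¬sign_waiver) is already established, so O(authorize_certificate).
Applying K to premise 1 (O(authorize_certificate → seal_envelope)) and O(authorize_certificate) yields O(seal_envelope).
From O(seal_envelope) and premise 5, O(seal_envelope → issue_warning), we obtain O(issue_warning).
Premise 6 is O(renew_log → ¬issue_warning); contrapositively O(issue_warning → ¬renew_log). Since O(issue_warning) holds, K gives O(¬renew_log).
Applying K to premise 2 (O(¬renew_log → seal_report)) and O(¬renew_log) yields O(seal_report).
From O(seal_report) and premise 4, O(seal_report → ¬publish_amendment), we obtain O(¬publish_amendment).
But premise 3 directly asserts O(publish_amendment).
We now have both O(¬publish_amendment) and O(publish_amendment) — publish_amendment is simultaneously obligatory and forbidden, violating the D-axiom.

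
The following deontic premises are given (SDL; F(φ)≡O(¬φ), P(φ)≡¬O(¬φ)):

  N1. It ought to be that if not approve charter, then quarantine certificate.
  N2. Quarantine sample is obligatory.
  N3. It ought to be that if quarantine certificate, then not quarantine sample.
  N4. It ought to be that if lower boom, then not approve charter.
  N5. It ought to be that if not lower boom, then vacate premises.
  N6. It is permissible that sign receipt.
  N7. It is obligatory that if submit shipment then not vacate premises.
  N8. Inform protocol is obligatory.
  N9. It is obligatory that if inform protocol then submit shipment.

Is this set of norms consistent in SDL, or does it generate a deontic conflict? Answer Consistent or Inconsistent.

Inconsistent

Premise 2 states O(quarantine_sample) outright.
The contrapositive of premise 3 (O(quarantine_certificate → ¬quarantine_sample)) is O(quarantine_sample → ¬quarantine_certificate), and O(quarantine_sample) is already established, so O(¬quarantine_certificate).
Premise 1, O(¬approve_charter → quarantine_certificate), contraposes to O(¬quarantine_certificate → approve_charter); with O(¬quarantine_certificate) we get O(approve_charter).
Premise 4, O(lower_boom → ¬approve_charter), contraposes to O(approve_charter → ¬lower_boom); with O(approve_charter) we get O(¬lower_boom).
Premise 5 is O(¬lower_boom → vacate_premises); since O(¬lower_boom), deontic closure gives O(vacate_premises).
Premise 7, O(submit_shipment → ¬vacate_premises), contraposes to O(vacate_premises → ¬submit_shipment); with O(vacate_premises) we get O(¬submit_shipment).
The contrapositive of premise 9 (O(inform_protocol → submit_shipment)) is O(¬submit_shipment → ¬inform_protocol), and O(¬submit_shipment) is already established, so O(¬inform_protocol).
Yet premise 8 states O(inform_protocol).
We now have both O(¬inform_protocol) and O(inform_protocol) — inform_protocol is simultaneously obligatory and forbidden, violating the D-axiom.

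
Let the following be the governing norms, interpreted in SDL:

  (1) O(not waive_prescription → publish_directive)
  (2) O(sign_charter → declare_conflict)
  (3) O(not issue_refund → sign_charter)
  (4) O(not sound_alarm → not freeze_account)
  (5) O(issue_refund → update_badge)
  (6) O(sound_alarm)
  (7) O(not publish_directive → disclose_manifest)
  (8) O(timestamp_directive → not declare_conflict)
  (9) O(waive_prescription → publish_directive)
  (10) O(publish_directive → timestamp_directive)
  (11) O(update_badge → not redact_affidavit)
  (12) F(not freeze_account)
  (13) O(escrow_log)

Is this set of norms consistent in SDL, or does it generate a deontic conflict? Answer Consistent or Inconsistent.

Consistent

Premise 4 is O(not sound_alarm → not freeze_account), but O(not sound_alarm) is not derivable from the premises, so it does not yield O(not freeze_account).
So O(not freeze_account) is not derivable, and the apparent clash with O(freeze_account) does not arise.
A world satisfying every obligation exists (e.g. declare_conflict=false, disclose_manifest=false, escrow_log=true, freeze_account=true, issue_refund=true, publish_directive=true, redact_affidavit=false, sign_charter=false, sound_alarm=true, timestamp_directive=true, update_badge=true, waive_prescription=false); no atom is both obligatory and forbidden, so the set is consistent.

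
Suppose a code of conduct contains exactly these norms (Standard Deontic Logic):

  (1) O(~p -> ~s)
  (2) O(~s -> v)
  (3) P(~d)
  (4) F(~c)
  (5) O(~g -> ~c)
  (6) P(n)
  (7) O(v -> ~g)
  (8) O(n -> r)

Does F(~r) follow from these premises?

No

Premise 8 is O(n -> r), but O(n) is not derivable from the premises (the permission P(n) asserts only ~O(~n), not O(n)), so it does not yield O(r).
No other premise forces O(r). An ideal world satisfying every premise can still have ~r true, so F(~r) is not derivable.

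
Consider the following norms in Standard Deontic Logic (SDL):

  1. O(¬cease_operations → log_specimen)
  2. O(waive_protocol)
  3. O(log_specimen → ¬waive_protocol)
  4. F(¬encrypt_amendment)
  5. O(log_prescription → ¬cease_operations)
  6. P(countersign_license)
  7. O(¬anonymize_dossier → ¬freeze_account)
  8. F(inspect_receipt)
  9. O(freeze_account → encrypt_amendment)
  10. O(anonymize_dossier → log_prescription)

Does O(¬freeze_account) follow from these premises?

Premise 2 gives O(waive_protocol).
Premise 3, O(log_specimen → ¬waive_protocol), contraposes to O(waive_protocol → ¬log_specimen); with O(waive_protocol) we get O(¬log_specimen).
Premise 1, O(¬cease_operations → log_specimen), contraposes to O(¬log_specimen → cease_operations); with O(¬log_specimen) we get O(cease_operations).
Premise 5, O(log_prescription → ¬cease_operations), contraposes to O(cease_operations → ¬log_prescription); with O(cease_operations) we get O(¬log_prescription).
Premise 10 is O(anonymize_dossier → log_prescription); contrapositively O(¬log_prescription → ¬anonymize_dossier). Since O(¬log_prescription) holds, K gives O(¬anonymize_dossier).
Premise 7 is O(¬anonymize_dossier → ¬freeze_account); since O(¬anonymize_dossier), deontic closure gives O(¬freeze_account).
Premises 4, 6, 8, 9 do not contribute to this derivation.
So O(¬freeze_account) follows.

Yes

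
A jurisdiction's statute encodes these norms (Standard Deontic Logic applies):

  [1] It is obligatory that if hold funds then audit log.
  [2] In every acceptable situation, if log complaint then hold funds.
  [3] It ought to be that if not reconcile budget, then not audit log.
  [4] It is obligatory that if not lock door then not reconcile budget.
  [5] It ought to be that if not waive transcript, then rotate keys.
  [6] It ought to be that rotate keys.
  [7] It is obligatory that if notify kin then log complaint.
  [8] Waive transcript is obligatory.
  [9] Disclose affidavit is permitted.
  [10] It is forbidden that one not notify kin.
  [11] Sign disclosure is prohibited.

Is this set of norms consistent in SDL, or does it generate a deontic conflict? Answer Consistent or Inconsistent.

Premise 5 is O(¬waive_transcript → rotate_keys); even if O(rotate_keys) held, inferring O(¬waive_transcript) would be affirming the consequent — invalid.
So O(¬waive_transcript) is not derivable, and the apparent clash with O(waive_transcript) does not arise.
A world satisfying every obligation exists (e.g. audit_log=true, disclose_affidavit=false, hold_funds=true, lock_door=true, log_complaint=true, notify_kin=true, reconcile_budget=true, rotate_keys=true, sign_disclosure=false, waive_transcript=true); no atom is both obligatory and forbidden, so the set is consistent.

Consistent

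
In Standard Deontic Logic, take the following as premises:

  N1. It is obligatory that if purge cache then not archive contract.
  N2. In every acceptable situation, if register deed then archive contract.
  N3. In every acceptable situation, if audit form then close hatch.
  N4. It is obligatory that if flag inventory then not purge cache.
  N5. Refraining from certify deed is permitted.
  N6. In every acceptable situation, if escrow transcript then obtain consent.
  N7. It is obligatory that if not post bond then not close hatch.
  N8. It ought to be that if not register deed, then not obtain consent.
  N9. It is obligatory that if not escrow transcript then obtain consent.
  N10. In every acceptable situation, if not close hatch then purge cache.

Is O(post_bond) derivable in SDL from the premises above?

Premises 6 and 9 are O(escrow_transcript → obtain_consent) and O(¬escrow_transcript → obtain_consent); every ideal world satisfies escrow_transcript or ¬escrow_transcript, so in either case obtain_consent holds — hence O(obtain_consent).
Premise 8, O(¬register_deed → ¬obtain_consent), contraposes to O(obtain_consent → register_deed); with O(obtain_consent) we get O(register_deed).
Applying K to premise 2 (O(register_deed → archive_contract)) and O(register_deed) yields O(archive_contract).
The contrapositive of premise 1 (O(purge_cache → ¬archive_contract)) is O(archive_contract → ¬purge_cache), and O(archive_contract) is already established, so O(¬purge_cache).
The contrapositive of premise 10 (O(¬close_hatch → purge_cache)) is O(¬purge_cache → close_hatch), and O(¬purge_cache) is already established, so O(close_hatch).
The contrapositive of premise 7 (O(¬post_bond → ¬close_hatch)) is O(close_hatch → post_bond), and O(close_hatch) is already established, so O(post_bond).
Premises 3, 4, 5 do not contribute to this derivation.
So O(post_bond) follows.

Yes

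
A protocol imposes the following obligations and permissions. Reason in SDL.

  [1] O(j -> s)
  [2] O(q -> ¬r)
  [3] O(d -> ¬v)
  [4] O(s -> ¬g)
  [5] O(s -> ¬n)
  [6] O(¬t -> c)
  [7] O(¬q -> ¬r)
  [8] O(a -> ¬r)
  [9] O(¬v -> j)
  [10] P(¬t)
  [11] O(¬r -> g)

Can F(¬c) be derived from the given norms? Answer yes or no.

No

Premise 6 is O(¬t -> c), but O(¬t) is not derivable from the premises (the permission P(¬t) asserts only ¬O(t), not O(¬t)), so it does not yield O(c).
No other premise forces O(c). An ideal world satisfying every premise can still have ¬c true, so F(¬c) is not derivable.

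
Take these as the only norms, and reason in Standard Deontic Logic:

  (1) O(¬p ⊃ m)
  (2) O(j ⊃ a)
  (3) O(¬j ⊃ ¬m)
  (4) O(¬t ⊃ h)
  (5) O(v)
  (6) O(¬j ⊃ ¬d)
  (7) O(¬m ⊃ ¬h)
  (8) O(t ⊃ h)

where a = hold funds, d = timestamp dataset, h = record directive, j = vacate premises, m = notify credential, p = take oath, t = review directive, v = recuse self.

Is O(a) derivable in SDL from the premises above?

Yes

Premises 8 and 4 cover both cases: O(t ⊃ h) and O(¬t ⊃ h). Since t ∨ ¬t is a tautology, O(h) follows.
The contrapositive of premise 7 (O(¬m ⊃ ¬h)) is O(h ⊃ m), and O(h) is already established, so O(m).
The contrapositive of premise 3 (O(¬j ⊃ ¬m)) is O(m ⊃ j), and O(m) is already established, so O(j).
From O(j) and premise 2, O(j ⊃ a), we obtain O(a).
Premises 1, 5, 6 do not contribute to this derivation.
So O(a) follows.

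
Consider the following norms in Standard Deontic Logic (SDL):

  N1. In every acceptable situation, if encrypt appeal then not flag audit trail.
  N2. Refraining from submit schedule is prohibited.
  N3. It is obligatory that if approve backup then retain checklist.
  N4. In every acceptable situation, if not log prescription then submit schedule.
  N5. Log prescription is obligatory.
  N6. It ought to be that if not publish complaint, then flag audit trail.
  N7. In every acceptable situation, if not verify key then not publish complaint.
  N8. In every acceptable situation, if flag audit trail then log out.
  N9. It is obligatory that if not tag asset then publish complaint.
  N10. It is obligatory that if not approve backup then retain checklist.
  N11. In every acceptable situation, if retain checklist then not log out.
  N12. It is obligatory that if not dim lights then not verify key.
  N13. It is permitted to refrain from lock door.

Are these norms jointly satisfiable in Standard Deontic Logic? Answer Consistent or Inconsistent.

Premise 4 is O(¬log_prescription → submit_schedule); even if O(submit_schedule) held, inferring O(¬log_prescription) would be affirming the consequent — invalid.
So O(¬log_prescription) is not derivable, and the apparent clash with O(log_prescription) does not arise.
A world satisfying every obligation exists (e.g. approve_backup=false, dim_lights=true, encrypt_appeal=false, flag_audit_trail=false, lock_door=false, log_out=false, log_prescription=true, publish_complaint=true, retain_checklist=true, submit_schedule=true, tag_asset=false, verify_key=true); no atom is both obligatory and forbidden, so the set is consistent.

Consistent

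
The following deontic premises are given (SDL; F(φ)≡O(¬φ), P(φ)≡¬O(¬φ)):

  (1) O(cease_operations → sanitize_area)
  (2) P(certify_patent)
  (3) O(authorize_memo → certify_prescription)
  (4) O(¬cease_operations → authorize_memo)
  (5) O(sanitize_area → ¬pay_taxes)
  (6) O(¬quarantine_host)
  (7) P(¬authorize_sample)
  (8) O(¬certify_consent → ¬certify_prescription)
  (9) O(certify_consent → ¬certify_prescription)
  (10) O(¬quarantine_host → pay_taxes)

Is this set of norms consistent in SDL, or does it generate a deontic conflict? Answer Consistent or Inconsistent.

Premises 9 and 8 are O(certify_consent → ¬certify_prescription) and O(¬certify_consent → ¬certify_prescription); every ideal world satisfies certify_consent or ¬certify_consent, so in either case ¬certify_prescription holds — hence O(¬certify_prescription).
Premise 3, O(authorize_memo → certify_prescription), contraposes to O(¬certify_prescription → ¬authorize_memo); with O(¬certify_prescription) we get O(¬authorize_memo).
The contrapositive of premise 4 (O(¬cease_operations → authorize_memo)) is O(¬authorize_memo → cease_operations), and O(¬authorize_memo) is already established, so O(cease_operations).
From O(cease_operations) and premise 1, O(cease_operations → sanitize_area), we obtain O(sanitize_area).
Premise 5 is O(sanitize_area → ¬pay_taxes); since O(sanitize_area), deontic closure gives O(¬pay_taxes).
Premise 10 is O(¬quarantine_host → pay_taxes); contrapositively O(¬pay_taxes → quarantine_host). Since O(¬pay_taxes) holds, K gives O(quarantine_host).
However, premise 6 gives O(¬quarantine_host).
We now have both O(quarantine_host) and O(¬quarantine_host) — quarantine_host is simultaneously obligatory and forbidden, violating the D-axiom.

Inconsistent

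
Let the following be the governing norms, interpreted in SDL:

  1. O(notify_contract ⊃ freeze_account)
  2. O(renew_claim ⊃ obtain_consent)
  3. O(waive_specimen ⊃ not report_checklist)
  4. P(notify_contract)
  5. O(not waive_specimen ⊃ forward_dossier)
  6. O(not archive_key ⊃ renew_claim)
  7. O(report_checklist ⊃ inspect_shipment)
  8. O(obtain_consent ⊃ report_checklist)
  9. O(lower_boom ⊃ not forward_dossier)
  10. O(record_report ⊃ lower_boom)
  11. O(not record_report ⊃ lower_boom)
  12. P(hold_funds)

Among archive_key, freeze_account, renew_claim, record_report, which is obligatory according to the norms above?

archive_key

Premises 11 and 10 cover both cases: O(not record_report ⊃ lower_boom) and O(record_report ⊃ lower_boom). Since not record_report ∨ record_report is a tautology, O(lower_boom) follows.
Premise 9 is O(lower_boom ⊃ not forward_dossier); since O(lower_boom), deontic closure gives O(not forward_dossier).
Premise 5 is O(not waive_specimen ⊃ forward_dossier); contrapositively O(not forward_dossier ⊃ waive_specimen). Since O(not forward_dossier) holds, K gives O(waive_specimen).
Applying K to premise 3 (O(waive_specimen ⊃ not report_checklist)) and O(waive_specimen) yields O(not report_checklist).
Premise 8 is O(obtain_consent ⊃ report_checklist); contrapositively O(not report_checklist ⊃ not obtain_consent). Since O(not report_checklist) holds, K gives O(not obtain_consent).
The contrapositive of premise 2 (O(renew_claim ⊃ obtain_consent)) is O(not obtain_consent ⊃ not renew_claim), and O(not obtain_consent) is already established, so O(not renew_claim).
The contrapositive of premise 6 (O(not archive_key ⊃ renew_claim)) is O(not renew_claim ⊃ archive_key), and O(not renew_claim) is already established, so O(archive_key).
So O(archive_key) holds — archive_key is obligatory. None of the other listed options is made obligatory by any chain of premises.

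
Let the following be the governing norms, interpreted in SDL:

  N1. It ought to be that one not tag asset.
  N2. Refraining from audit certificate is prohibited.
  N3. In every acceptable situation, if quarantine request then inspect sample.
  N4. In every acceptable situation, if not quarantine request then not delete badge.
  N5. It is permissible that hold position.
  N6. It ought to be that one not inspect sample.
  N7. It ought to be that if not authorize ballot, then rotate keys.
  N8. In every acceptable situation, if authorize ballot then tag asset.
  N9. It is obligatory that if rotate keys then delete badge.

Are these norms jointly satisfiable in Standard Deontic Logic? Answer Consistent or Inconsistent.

From premise 6 we have O(¬inspect_sample).
The contrapositive of premise 3 (O(quarantine_request → inspect_sample)) is O(¬inspect_sample → ¬quarantine_request), and O(¬inspect_sample) is already established, so O(¬quarantine_request).
From O(¬quarantine_request) and premise 4, O(¬quarantine_request → ¬delete_badge), we obtain O(¬delete_badge).
Premise 9 is O(rotate_keys → delete_badge); contrapositively O(¬delete_badge → ¬rotate_keys). Since O(¬delete_badge) holds, K gives O(¬rotate_keys).
Premise 7, O(¬authorize_ballot → rotate_keys), contraposes to O(¬rotate_keys → authorize_ballot); with O(¬rotate_keys) we get O(authorize_ballot).
Premise 8 is O(authorize_ballot → tag_asset); since O(authorize_ballot), deontic closure gives O(tag_asset).
However, premise 1 gives O(¬tag_asset).
We now have both O(tag_asset) and O(¬tag_asset) — tag_asset is simultaneously obligatory and forbidden, violating the D-axiom.

Inconsistent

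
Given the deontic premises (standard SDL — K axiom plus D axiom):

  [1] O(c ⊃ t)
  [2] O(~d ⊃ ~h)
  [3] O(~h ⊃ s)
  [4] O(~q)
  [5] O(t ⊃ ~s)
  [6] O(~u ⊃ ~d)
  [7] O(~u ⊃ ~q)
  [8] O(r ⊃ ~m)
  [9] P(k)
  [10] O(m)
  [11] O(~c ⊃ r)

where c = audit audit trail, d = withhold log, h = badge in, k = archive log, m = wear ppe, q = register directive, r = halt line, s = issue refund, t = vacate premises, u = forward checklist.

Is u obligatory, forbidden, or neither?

Obligatory

From premise 10 we have O(m).
Premise 8, O(r ⊃ ~m), contraposes to O(m ⊃ ~r); with O(m) we get O(~r).
The contrapositive of premise 11 (O(~c ⊃ r)) is O(~r ⊃ c), and O(~r) is already established, so O(c).
Applying K to premise 1 (O(c ⊃ t)) and O(c) yields O(t).
With premise 5, O(t ⊃ ~s), the K-axiom yields O(~s).
The contrapositive of premise 3 (O(~h ⊃ s)) is O(~s ⊃ h), and O(~s) is already established, so O(h).
Premise 2 is O(~d ⊃ ~h); contrapositively O(h ⊃ d). Since O(h) holds, K gives O(d).
Premise 6 is O(~u ⊃ ~d); contrapositively O(d ⊃ u). Since O(d) holds, K gives O(u).
Premises 4, 7, 9 do not contribute to this derivation.
Hence u is obligatory.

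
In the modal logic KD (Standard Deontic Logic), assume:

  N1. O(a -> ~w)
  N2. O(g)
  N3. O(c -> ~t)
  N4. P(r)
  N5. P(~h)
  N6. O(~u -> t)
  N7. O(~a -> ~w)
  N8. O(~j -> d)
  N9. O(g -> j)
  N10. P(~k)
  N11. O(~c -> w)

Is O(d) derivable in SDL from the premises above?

Premise 8 is O(~j -> d), but O(~j) is not derivable from the premises, so it does not yield O(d).
No other premise forces O(d). An ideal world satisfying every premise can still have d false, so O(d) is not derivable.

No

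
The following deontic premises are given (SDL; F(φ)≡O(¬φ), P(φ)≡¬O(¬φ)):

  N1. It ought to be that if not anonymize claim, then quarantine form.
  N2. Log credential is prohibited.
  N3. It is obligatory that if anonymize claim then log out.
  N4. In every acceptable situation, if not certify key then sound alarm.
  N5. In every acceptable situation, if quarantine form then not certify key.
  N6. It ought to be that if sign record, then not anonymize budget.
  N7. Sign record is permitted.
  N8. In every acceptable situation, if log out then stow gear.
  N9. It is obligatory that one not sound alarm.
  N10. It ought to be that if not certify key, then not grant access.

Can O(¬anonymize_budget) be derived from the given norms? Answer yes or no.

Premise 6 is O(sign_record → ¬anonymize_budget), but O(sign_record) is not derivable from the premises (the permission P(sign_record) asserts only ¬O(¬sign_record), not O(sign_record)), so it does not yield O(¬anonymize_budget).
No other premise forces O(¬anonymize_budget). An ideal world satisfying every premise can still have ¬anonymize_budget false, so O(¬anonymize_budget) is not derivable.

No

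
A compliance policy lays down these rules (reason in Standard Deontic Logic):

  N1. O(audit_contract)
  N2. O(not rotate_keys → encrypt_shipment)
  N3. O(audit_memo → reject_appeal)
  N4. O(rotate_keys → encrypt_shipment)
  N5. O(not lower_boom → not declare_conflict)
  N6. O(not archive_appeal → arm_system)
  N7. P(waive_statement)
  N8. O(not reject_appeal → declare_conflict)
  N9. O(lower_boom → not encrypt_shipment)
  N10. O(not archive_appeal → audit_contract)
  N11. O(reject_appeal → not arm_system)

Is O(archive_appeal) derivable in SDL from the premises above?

Premises 4 and 2 cover both cases: O(rotate_keys → encrypt_shipment) and O(not rotate_keys → encrypt_shipment). Since rotate_keys ∨ not rotate_keys is a tautology, O(encrypt_shipment) follows.
Premise 9, O(lower_boom → not encrypt_shipment), contraposes to O(encrypt_shipment → not lower_boom); with O(encrypt_shipment) we get O(not lower_boom).
From O(not lower_boom) and premise 5, O(not lower_boom → not declare_conflict), we obtain O(not declare_conflict).
Premise 8, O(not reject_appeal → declare_conflict), contraposes to O(not declare_conflict → reject_appeal); with O(not declare_conflict) we get O(reject_appeal).
From O(reject_appeal) and premise 11, O(reject_appeal → not arm_system), we obtain O(not arm_system).
The contrapositive of premise 6 (O(not archive_appeal → arm_system)) is O(not arm_system → archive_appeal), and O(not arm_system) is already established, so O(archive_appeal).
Premises 1, 3, 7, 10 do not contribute to this derivation.
So O(archive_appeal) follows.

Yes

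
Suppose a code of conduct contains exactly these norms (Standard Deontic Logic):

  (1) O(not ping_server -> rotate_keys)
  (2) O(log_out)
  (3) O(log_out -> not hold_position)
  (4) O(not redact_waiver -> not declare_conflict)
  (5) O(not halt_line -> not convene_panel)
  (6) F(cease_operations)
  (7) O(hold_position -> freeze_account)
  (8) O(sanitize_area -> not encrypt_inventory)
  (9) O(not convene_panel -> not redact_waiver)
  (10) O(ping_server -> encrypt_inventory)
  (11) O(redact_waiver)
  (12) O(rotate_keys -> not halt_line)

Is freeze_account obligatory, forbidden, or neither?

Neither

Premise 7 is O(hold_position -> freeze_account), but O(hold_position) is not derivable from the premises, so it does not yield O(freeze_account).
No premise or chain of K-axiom applications forces O(freeze_account), and none forces O(not freeze_account). So freeze_account is neither obligatory nor forbidden under these norms.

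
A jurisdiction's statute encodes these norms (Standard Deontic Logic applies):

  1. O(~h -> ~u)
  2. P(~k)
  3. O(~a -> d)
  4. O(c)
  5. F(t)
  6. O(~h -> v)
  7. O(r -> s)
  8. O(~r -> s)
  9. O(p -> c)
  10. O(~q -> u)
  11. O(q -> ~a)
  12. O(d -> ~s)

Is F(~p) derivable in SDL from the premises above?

Premise 9 is O(p -> c); even if O(c) held, inferring O(p) would be affirming the consequent — invalid.
No other premise forces O(p). An ideal world satisfying every premise can still have ~p true, so F(~p) is not derivable.

No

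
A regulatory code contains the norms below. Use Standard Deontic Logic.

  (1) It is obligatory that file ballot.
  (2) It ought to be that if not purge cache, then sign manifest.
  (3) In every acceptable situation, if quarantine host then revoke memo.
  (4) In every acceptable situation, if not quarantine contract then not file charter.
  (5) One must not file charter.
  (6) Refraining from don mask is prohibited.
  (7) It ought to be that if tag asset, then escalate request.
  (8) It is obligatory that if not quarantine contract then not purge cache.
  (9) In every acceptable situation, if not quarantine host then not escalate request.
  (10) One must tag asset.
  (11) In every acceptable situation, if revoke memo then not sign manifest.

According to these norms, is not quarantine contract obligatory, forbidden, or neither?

From premise 10 we have O(tag_asset).
From O(tag_asset) and premise 7, O(tag_asset → escalate_request), we obtain O(escalate_request).
Premise 9 is O(¬quarantine_host → ¬escalate_request); contrapositively O(escalate_request → quarantine_host). Since O(escalate_request) holds, K gives O(quarantine_host).
Premise 3 is O(quarantine_host → revoke_memo); since O(quarantine_host), deontic closure gives O(revoke_memo).
From O(revoke_memo) and premise 11, O(revoke_memo → ¬sign_manifest), we obtain O(¬sign_manifest).
The contrapositive of premise 2 (O(¬purge_cache → sign_manifest)) is O(¬sign_manifest → purge_cache), and O(¬sign_manifest) is already established, so O(purge_cache).
Premise 8, O(¬quarantine_contract → ¬purge_cache), contraposes to O(purge_cache → quarantine_contract); with O(purge_cache) we get O(quarantine_contract).
Premises 1, 4, 5, 6 do not contribute to this derivation.
Thus O(quarantine_contract), which is F(¬quarantine_contract): ¬quarantine_contract is forbidden.

Forbidden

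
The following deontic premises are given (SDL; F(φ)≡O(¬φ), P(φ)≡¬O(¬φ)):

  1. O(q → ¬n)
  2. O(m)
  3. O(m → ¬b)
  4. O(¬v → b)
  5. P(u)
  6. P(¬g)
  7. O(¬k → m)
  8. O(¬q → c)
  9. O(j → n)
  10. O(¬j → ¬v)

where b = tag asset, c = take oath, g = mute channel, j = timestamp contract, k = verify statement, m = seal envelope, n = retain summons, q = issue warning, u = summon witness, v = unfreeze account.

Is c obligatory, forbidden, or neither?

Premise 2 states O(m) outright.
With premise 3, O(m → ¬b), the K-axiom yields O(¬b).
Premise 4 is O(¬v → b); contrapositively O(¬b → v). Since O(¬b) holds, K gives O(v).
Premise 10, O(¬j → ¬v), contraposes to O(v → j); with O(v) we get O(j).
With premise 9, O(j → n), the K-axiom yields O(n).
The contrapositive of premise 1 (O(q → ¬n)) is O(n → ¬q), and O(n) is already established, so O(¬q).
From O(¬q) and premise 8, O(¬q → c), we obtain O(c).
Premises 5, 6, 7 do not contribute to this derivation.
Hence c is obligatory.

Obligatory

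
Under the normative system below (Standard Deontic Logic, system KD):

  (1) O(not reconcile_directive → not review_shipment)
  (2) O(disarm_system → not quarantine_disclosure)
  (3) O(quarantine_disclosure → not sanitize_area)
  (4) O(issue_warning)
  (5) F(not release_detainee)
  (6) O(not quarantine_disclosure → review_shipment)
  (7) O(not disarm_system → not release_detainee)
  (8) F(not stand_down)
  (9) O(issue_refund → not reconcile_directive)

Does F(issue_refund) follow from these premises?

Premise 5 is F(not release_detainee), i.e. O(release_detainee).
Premise 7 is O(not disarm_system → not release_detainee); contrapositively O(release_detainee → disarm_system). Since O(release_detainee) holds, K gives O(disarm_system).
From O(disarm_system) and premise 2, O(disarm_system → not quarantine_disclosure), we obtain O(not quarantine_disclosure).
With premise 6, O(not quarantine_disclosure → review_shipment), the K-axiom yields O(review_shipment).
Premise 1, O(not reconcile_directive → not review_shipment), contraposes to O(review_shipment → reconcile_directive); with O(review_shipment) we get O(reconcile_directive).
The contrapositive of premise 9 (O(issue_refund → not reconcile_directive)) is O(reconcile_directive → not issue_refund), and O(reconcile_directive) is already established, so O(not issue_refund).
Premises 3, 4, 8 do not contribute to this derivation.
So O(not issue_refund) holds, i.e. F(issue_refund). The claim follows.

Yes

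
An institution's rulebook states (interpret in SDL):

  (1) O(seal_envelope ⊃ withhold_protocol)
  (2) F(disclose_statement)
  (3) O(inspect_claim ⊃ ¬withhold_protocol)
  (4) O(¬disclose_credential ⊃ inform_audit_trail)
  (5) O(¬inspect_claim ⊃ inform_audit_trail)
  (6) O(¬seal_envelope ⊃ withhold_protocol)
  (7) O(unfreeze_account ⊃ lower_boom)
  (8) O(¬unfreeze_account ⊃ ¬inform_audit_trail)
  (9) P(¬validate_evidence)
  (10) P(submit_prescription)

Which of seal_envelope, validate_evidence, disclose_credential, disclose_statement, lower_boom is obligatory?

By case analysis on seal_envelope: premise 1 gives O(seal_envelope ⊃ withhold_protocol) and premise 6 gives O(¬seal_envelope ⊃ withhold_protocol), so O(withhold_protocol) either way.
Premise 3 is O(inspect_claim ⊃ ¬withhold_protocol); contrapositively O(withhold_protocol ⊃ ¬inspect_claim). Since O(withhold_protocol) holds, K gives O(¬inspect_claim).
Premise 5 is O(¬inspect_claim ⊃ inform_audit_trail); since O(¬inspect_claim), deontic closure gives O(inform_audit_trail).
Premise 8, O(¬unfreeze_account ⊃ ¬inform_audit_trail), contraposes to O(inform_audit_trail ⊃ unfreeze_account); with O(inform_audit_trail) we get O(unfreeze_account).
Applying K to premise 7 (O(unfreeze_account ⊃ lower_boom)) and O(unfreeze_account) yields O(lower_boom).
So O(lower_boom) holds — lower_boom is obligatory. None of the other listed options is made obligatory by any chain of premises.

lower_boom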